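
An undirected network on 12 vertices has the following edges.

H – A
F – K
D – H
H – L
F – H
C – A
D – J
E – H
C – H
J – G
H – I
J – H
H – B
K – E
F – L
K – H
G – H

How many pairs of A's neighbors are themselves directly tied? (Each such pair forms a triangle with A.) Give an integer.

A's neighbors: C and H.
Neighbor pairs that are themselves tied: A–C–H. Each forms one triangle with A, for 1 in total.

1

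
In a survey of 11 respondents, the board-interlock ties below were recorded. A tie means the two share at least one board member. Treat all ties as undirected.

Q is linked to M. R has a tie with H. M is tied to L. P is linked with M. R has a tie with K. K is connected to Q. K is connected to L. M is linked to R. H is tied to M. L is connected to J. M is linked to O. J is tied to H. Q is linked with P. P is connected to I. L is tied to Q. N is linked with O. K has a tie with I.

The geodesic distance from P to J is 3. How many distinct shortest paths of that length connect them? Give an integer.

The shortest distance is 3. The length-3 paths are: P–Q–L–J; P–M–L–J; P–M–H–J.
That gives 3 distinct shortest paths.

3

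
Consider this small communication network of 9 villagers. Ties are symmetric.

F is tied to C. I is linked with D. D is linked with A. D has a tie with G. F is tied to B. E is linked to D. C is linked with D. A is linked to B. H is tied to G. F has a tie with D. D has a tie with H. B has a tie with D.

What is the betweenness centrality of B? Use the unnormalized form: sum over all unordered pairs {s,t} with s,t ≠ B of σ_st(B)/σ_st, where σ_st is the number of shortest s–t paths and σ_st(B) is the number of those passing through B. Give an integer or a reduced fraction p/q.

Pairs whose geodesics pass through B — F–A: 1/2.
All other pairs contribute 0.
Summing the contributions gives betweenness(B) = 1/2.

1/2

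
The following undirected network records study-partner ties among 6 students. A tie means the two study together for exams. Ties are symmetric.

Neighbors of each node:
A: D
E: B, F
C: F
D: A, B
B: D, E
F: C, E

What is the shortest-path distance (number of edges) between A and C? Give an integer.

5

One shortest route is A – D – B – E – F – C, which uses 5 edges, and at distance 4 from A we only reach {F}, which does not include C. So d(A,C) = 5.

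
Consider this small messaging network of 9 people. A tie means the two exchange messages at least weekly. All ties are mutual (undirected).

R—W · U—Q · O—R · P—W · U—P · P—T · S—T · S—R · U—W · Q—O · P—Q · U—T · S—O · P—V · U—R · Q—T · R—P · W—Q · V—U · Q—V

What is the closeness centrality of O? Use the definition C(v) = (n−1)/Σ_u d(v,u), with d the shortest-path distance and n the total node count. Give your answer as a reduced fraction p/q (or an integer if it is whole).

Distances from O: P:2, Q:1, R:1, S:1, T:2, U:2, V:2, W:2. Sum = 13.
n = 9, so closeness = 8/13.

8/13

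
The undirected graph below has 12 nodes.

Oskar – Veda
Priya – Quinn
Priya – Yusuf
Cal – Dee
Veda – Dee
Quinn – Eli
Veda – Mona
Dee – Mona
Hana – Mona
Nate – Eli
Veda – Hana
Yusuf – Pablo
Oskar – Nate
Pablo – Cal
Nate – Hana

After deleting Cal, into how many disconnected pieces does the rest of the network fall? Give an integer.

Cal's neighbors (Dee and Pablo) remain reachable from one another through other ties, so the rest of the network stays in one piece.

1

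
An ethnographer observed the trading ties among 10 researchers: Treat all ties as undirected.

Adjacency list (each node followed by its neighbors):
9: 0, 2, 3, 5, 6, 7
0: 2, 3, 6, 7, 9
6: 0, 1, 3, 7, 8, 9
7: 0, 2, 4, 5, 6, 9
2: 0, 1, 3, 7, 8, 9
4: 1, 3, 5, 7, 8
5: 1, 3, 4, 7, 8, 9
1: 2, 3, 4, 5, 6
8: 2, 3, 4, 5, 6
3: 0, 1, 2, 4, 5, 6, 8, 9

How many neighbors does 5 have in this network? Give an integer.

5 is directly tied to 1, 3, 4, 7, 8, and 9. That is 6 neighbors, so the degree of 5 is 6.

6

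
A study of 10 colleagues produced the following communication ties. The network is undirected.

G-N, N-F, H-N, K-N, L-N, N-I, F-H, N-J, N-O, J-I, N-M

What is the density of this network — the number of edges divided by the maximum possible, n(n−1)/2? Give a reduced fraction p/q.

11/45

There are 11 edges and 10 nodes, so the maximum possible is C(10,2) = 45.
Density = 11/45.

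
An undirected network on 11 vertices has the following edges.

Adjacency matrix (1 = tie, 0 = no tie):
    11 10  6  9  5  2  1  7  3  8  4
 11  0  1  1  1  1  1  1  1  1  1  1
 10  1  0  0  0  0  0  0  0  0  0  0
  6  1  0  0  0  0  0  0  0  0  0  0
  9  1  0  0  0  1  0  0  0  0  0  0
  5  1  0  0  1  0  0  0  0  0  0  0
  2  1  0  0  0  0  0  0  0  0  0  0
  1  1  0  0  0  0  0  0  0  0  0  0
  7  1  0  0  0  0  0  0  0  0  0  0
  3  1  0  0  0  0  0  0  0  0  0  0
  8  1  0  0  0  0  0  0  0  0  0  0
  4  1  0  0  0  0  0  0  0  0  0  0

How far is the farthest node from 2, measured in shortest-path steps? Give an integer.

Distances from 2: 1:2, 3:2, 4:2, 5:2, 6:2, 7:2, 8:2, 9:2, 10:2, 11:1.
The largest is 2 (to 10, 6, 9, 5, 1, 7, 3, 8, and 4), so the eccentricity of 2 is 2.

2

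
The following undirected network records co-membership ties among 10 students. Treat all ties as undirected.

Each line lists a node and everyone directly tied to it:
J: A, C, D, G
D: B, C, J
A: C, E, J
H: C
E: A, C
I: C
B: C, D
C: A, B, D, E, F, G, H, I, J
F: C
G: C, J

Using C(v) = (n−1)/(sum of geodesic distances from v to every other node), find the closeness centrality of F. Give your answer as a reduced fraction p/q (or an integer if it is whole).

Distances from F: A:2, B:2, C:1, D:2, E:2, G:2, H:2, I:2, J:2. Sum = 17.
n = 10, so closeness = 9/17.

9/17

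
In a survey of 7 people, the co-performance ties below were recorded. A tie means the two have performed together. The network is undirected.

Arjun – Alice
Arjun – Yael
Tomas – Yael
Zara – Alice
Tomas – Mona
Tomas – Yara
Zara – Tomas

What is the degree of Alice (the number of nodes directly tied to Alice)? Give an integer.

2

Alice is directly tied to Arjun and Zara. That is 2 neighbors, so the degree of Alice is 2.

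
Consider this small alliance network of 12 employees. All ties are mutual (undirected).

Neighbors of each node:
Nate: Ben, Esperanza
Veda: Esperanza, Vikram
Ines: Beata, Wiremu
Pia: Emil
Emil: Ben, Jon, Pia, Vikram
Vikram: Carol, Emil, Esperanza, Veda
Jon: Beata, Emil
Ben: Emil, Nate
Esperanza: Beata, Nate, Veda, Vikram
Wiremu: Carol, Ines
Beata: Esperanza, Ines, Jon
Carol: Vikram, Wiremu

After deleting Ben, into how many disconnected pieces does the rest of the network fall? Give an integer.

1

Ben's neighbors (Emil and Nate) remain reachable from one another through other ties, so the rest of the network stays in one piece.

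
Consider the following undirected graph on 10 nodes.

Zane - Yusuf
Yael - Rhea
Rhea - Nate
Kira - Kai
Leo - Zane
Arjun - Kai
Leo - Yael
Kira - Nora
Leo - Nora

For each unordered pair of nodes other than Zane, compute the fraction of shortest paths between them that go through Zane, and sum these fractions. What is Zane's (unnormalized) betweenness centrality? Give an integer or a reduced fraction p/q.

Pairs whose geodesics pass through Zane — Nora–Yusuf: 1; Arjun–Yusuf: 1; Kira–Yusuf: 1; Rhea–Yusuf: 1; Kai–Yusuf: 1; Yael–Yusuf: 1; Leo–Yusuf: 1; Nate–Yusuf: 1.
All other pairs contribute 0.
Summing the contributions gives betweenness(Zane) = 8.

8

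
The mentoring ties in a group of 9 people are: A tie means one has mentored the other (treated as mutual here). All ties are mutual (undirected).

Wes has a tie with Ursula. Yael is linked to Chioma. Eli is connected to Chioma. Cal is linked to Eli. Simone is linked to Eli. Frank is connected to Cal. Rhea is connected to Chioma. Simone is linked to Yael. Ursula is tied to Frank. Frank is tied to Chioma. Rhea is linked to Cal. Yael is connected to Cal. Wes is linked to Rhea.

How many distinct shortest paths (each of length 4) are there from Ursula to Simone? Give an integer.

The shortest distance is 4. The length-4 paths are: Ursula–Frank–Chioma–Eli–Simone; Ursula–Frank–Cal–Eli–Simone; Ursula–Frank–Chioma–Yael–Simone; Ursula–Frank–Cal–Yael–Simone.
That gives 4 distinct shortest paths.

4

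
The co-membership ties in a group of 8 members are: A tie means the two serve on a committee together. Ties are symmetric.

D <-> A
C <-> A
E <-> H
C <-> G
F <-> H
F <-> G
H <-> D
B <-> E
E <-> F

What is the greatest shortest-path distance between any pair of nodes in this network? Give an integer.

4

Eccentricity of each node (its greatest distance to any other): A:4, B:4, C:4, D:3, E:3, F:3, G:3, H:3.
The maximum eccentricity is 4, realized for instance by the pair A–B via A – D – H – E – B. So the diameter is 4.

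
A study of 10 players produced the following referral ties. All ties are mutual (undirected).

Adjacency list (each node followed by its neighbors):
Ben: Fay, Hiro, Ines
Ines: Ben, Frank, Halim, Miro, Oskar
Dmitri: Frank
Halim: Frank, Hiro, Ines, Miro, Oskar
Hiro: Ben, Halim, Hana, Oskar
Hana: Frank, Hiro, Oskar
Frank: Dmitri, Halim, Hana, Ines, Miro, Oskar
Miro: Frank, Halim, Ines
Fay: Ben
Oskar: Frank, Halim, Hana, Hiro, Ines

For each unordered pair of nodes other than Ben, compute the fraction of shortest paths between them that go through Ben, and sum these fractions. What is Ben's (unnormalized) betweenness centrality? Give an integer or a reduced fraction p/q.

Pairs whose geodesics pass through Ben — Halim–Fay: 2/2; Dmitri–Fay: 1; Fay–Miro: 1; Fay–Ines: 1; Fay–Frank: 1; Fay–Hana: 1; Fay–Oskar: 2/2; Fay–Hiro: 1; Ines–Hiro: 1/3.
All other pairs contribute 0.
Summing the contributions gives betweenness(Ben) = 25/3.

25/3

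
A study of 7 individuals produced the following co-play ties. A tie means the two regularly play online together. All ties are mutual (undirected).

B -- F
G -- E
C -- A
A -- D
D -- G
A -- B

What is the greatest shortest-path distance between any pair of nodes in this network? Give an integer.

Eccentricity of each node (its greatest distance to any other): A:3, B:4, C:4, D:3, E:5, F:5, G:4.
The maximum eccentricity is 5, realized for instance by the pair E–F via E – G – D – A – B – F. So the diameter is 5.

5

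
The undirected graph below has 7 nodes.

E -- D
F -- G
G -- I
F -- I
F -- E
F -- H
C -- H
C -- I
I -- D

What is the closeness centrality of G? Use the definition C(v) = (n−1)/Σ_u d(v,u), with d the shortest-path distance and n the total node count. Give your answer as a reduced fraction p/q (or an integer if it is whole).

3/5

Distances from G: C:2, D:2, E:2, F:1, H:2, I:1. Sum = 10.
n = 7, so closeness = 6/10 = 3/5.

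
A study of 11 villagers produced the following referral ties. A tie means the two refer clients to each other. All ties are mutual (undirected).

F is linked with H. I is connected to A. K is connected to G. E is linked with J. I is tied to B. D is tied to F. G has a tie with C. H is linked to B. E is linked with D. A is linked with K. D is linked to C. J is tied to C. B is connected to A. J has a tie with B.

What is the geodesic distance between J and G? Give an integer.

One shortest route is J – C – G, which uses 2 edges, and J and G are not directly tied, so nothing shorter exists. So d(J,G) = 2.

2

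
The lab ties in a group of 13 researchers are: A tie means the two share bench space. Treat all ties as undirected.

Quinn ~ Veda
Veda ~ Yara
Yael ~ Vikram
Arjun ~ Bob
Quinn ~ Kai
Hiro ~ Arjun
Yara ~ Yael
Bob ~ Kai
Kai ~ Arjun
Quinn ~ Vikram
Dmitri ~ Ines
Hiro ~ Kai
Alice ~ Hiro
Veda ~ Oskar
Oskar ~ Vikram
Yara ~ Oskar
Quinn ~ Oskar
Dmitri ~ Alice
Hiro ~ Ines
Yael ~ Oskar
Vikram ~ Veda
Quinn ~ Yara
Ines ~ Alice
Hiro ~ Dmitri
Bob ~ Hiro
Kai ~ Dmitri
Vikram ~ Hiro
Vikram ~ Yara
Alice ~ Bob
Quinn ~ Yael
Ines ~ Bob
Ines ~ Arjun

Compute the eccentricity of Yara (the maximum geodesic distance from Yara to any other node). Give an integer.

3

Distances from Yara: Alice:3, Arjun:3, Bob:3, Dmitri:3, Hiro:2, Ines:3, Kai:2, Oskar:1, Quinn:1, Veda:1, Vikram:1, Yael:1.
The largest is 3 (to Dmitri, Arjun, Bob, Ines, and Alice), so the eccentricity of Yara is 3.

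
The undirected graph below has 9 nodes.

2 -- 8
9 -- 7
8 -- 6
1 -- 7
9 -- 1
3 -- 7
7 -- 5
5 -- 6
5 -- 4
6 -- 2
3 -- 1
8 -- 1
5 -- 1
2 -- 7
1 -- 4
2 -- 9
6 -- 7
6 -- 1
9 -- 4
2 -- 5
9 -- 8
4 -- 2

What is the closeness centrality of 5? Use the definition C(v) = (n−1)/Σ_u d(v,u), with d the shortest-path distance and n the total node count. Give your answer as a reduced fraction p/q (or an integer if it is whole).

8/11

Distances from 5: 1:1, 2:1, 3:2, 4:1, 6:1, 7:1, 8:2, 9:2. Sum = 11.
n = 9, so closeness = 8/11.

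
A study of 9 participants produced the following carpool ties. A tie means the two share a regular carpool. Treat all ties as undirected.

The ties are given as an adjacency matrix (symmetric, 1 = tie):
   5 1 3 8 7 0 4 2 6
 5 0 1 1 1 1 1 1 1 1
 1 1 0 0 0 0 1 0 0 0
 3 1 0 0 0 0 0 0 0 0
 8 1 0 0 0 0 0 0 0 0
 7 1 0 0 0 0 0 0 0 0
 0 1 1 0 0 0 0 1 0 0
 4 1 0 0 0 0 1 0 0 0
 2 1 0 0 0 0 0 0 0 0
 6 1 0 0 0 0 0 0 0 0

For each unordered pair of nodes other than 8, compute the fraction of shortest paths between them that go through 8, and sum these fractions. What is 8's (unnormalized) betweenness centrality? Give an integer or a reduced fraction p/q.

No shortest path between any pair of other nodes passes through 8.
Summing the contributions gives betweenness(8) = 0.

0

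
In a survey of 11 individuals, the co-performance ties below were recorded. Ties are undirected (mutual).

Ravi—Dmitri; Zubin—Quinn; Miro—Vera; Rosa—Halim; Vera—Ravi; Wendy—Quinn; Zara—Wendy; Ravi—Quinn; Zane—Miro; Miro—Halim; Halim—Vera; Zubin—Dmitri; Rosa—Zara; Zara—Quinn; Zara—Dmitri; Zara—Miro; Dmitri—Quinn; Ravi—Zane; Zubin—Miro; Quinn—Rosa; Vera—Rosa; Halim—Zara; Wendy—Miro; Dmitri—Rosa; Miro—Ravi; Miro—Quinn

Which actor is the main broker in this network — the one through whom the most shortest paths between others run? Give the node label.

Miro

Unnormalized betweenness of each node: Dmitri:83/42, Halim:61/84, Miro:88/7, Quinn:97/21, Ravi:295/84, Rosa:2, Vera:115/84, Wendy:0, Zane:0, Zara:125/42, Zubin:1/4.
Miro has the largest value, 88/7, making it the main broker — the node through which the most shortest paths run.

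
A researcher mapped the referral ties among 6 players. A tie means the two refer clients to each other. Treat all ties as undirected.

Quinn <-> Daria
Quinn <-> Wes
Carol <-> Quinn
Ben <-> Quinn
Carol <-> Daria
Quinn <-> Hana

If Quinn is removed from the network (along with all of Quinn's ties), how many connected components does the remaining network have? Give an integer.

Without Quinn, the remaining ties split the others into: {Wes}; {Ben}; {Carol, Daria}; {Hana}.
That's 4 separate components.

4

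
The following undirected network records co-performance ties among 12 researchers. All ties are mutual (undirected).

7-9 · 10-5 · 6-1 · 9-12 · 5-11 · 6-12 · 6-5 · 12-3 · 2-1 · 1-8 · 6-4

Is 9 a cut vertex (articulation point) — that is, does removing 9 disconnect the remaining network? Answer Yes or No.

Removing 9 leaves {1, 2, 3, 4, 5, 6, 8, 10, 11, and 12} with no path to {7}, so the network splits into 2 components. 9 is a cut vertex.

Yes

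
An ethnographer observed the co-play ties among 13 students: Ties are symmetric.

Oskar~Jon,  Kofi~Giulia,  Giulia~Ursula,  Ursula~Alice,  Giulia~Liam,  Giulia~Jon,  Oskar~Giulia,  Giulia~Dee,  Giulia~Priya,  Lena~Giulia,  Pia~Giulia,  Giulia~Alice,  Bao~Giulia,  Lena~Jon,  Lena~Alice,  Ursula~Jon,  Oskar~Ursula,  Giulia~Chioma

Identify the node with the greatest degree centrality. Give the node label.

Degrees — Alice:3, Bao:1, Chioma:1, Dee:1, Giulia:12, Jon:4, Kofi:1, Lena:3, Liam:1, Oskar:3, Pia:1, Priya:1, Ursula:4.
The maximum is 12, attained only by Giulia.

Giulia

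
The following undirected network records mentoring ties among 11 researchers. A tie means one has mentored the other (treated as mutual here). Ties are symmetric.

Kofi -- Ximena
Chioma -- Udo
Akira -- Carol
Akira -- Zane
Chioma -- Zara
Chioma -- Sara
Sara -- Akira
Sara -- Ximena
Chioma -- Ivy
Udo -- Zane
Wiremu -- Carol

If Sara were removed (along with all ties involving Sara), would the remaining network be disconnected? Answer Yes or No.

Yes

Removing Sara leaves {Akira, Carol, Chioma, Ivy, Udo, Wiremu, Zane, and Zara} with no path to {Kofi and Ximena}, so the network splits into 2 components. Sara is a cut vertex.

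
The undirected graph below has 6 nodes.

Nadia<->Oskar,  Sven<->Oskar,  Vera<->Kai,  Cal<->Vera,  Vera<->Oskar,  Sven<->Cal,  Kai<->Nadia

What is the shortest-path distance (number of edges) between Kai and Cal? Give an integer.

One shortest route is Kai – Vera – Cal, which uses 2 edges, and Kai and Cal are not directly tied, so nothing shorter exists. So d(Kai,Cal) = 2.

2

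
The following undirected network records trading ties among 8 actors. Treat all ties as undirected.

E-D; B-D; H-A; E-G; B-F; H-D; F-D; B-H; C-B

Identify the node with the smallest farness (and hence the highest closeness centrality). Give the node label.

D

Farness (sum of distances to all others) for each node — A:18, B:11, C:17, D:10, E:14, F:14, G:20, H:12.
The smallest farness is 10, for D, so D has the highest closeness.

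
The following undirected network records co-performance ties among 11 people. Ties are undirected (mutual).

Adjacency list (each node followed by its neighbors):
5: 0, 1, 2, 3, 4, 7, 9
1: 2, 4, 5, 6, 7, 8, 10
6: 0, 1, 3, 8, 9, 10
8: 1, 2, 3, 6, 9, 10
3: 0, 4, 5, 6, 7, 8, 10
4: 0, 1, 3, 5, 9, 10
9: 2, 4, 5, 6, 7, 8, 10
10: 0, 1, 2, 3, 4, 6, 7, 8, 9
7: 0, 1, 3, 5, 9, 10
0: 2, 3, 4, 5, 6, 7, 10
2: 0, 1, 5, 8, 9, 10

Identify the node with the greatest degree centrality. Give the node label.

10

Degrees — 0:7, 1:7, 2:6, 3:7, 4:6, 5:7, 6:6, 7:6, 8:6, 9:7, 10:9.
The maximum is 9, attained only by 10.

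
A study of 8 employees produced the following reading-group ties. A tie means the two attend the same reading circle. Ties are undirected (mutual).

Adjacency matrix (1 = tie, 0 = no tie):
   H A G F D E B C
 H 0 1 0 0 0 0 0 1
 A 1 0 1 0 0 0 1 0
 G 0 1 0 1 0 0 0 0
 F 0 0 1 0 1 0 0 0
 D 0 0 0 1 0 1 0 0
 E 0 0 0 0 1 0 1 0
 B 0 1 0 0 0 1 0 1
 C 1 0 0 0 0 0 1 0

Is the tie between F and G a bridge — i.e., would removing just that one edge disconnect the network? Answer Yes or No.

Even without that edge, F still reaches G via F – D – E – B – A – G, so the network stays connected. Not a bridge.

No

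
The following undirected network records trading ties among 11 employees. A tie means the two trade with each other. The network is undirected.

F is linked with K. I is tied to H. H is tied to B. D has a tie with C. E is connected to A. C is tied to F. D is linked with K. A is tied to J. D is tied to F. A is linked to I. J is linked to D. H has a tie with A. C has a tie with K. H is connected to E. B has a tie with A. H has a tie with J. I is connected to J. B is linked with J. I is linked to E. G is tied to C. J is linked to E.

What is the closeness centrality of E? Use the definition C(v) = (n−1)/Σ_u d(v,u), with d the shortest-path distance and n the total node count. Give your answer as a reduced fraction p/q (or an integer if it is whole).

10/21

Distances from E: A:1, B:2, C:3, D:2, F:3, G:4, H:1, I:1, J:1, K:3. Sum = 21.
n = 11, so closeness = 10/21.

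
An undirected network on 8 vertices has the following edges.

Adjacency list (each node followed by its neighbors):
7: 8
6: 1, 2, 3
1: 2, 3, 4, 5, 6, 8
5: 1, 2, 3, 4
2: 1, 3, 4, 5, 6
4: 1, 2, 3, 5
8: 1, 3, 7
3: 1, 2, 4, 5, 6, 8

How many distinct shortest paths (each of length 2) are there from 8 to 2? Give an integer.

2

The shortest distance is 2. The length-2 paths are: 8–1–2; 8–3–2.
That gives 2 distinct shortest paths.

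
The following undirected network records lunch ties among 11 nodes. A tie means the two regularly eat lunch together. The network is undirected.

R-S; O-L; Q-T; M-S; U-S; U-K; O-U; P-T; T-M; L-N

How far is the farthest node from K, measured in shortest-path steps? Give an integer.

Distances from K: L:3, M:3, N:4, O:2, P:5, Q:5, R:3, S:2, T:4, U:1.
The largest is 5 (to P and Q), so the eccentricity of K is 5.

5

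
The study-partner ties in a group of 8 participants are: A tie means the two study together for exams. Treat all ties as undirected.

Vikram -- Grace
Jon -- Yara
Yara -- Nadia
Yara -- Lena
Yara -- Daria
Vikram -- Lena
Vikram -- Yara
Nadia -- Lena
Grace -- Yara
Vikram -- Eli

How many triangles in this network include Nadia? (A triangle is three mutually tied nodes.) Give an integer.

Nadia's neighbors: Lena and Yara.
Neighbor pairs that are themselves tied: Nadia–Lena–Yara. Each forms one triangle with Nadia, for 1 in total.

1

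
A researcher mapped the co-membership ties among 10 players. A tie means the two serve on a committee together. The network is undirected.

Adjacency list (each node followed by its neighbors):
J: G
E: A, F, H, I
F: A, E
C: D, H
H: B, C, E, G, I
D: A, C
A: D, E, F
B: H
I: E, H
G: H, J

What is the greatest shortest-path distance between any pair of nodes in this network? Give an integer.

4

Eccentricity of each node (its greatest distance to any other): A:4, B:3, C:3, D:4, E:3, F:4, G:3, H:2, I:3, J:4.
The maximum eccentricity is 4, realized for instance by the pair J–D via J – G – H – C – D. So the diameter is 4.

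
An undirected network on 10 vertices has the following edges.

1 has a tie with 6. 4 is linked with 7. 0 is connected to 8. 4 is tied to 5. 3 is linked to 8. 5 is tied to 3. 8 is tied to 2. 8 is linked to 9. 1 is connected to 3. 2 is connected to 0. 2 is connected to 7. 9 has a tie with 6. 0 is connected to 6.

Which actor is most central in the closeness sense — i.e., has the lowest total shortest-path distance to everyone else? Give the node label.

Farness (sum of distances to all others) for each node — 0:17, 1:20, 2:17, 3:16, 4:23, 5:20, 6:19, 7:21, 8:15, 9:20.
The smallest farness is 15, for 8, so 8 has the highest closeness.

8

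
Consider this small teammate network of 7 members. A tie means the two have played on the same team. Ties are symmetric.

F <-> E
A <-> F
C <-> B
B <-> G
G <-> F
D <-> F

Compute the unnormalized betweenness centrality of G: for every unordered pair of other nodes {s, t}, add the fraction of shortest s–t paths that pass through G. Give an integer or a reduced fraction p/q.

Pairs whose geodesics pass through G — F–B: 1; F–C: 1; B–A: 1; B–D: 1; B–E: 1; A–C: 1; D–C: 1; E–C: 1.
All other pairs contribute 0.
Summing the contributions gives betweenness(G) = 8.

8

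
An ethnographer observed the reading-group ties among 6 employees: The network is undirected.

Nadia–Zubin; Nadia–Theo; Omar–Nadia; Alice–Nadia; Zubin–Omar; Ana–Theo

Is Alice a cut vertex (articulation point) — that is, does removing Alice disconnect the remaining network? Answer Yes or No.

No

Even without Alice, every remaining node can still reach every other (the residual graph is connected), so Alice is not a cut vertex.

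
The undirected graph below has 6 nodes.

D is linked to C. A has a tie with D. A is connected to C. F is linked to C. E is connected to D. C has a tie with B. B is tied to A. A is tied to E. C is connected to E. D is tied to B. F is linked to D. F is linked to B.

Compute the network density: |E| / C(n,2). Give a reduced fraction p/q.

4/5

There are 12 edges and 6 nodes, so the maximum possible is C(6,2) = 15.
Density = 12/15 = 4/5.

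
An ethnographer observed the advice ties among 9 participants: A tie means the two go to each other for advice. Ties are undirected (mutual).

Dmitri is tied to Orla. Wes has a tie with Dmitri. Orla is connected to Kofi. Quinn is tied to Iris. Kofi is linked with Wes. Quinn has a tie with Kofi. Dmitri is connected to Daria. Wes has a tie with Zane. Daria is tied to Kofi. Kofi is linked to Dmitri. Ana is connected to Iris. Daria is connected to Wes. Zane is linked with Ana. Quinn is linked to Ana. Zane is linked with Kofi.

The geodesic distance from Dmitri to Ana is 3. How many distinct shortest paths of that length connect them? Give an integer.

The shortest distance is 3. The length-3 paths are: Dmitri–Kofi–Quinn–Ana; Dmitri–Wes–Zane–Ana; Dmitri–Kofi–Zane–Ana.
That gives 3 distinct shortest paths.

3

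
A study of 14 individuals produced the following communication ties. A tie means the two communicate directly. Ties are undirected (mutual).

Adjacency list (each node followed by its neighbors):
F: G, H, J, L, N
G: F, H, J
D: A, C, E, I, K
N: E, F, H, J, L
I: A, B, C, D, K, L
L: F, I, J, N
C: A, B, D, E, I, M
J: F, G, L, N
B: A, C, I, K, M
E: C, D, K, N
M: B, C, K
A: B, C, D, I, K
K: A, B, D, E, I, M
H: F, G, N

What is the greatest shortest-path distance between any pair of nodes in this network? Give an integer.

Eccentricity of each node (its greatest distance to any other): A:4, B:4, C:4, D:4, E:3, F:4, G:5, H:4, I:3, J:4, K:4, L:3, M:5, N:3.
The maximum eccentricity is 5, realized for instance by the pair M–G via M – C – E – N – H – G. So the diameter is 5.

5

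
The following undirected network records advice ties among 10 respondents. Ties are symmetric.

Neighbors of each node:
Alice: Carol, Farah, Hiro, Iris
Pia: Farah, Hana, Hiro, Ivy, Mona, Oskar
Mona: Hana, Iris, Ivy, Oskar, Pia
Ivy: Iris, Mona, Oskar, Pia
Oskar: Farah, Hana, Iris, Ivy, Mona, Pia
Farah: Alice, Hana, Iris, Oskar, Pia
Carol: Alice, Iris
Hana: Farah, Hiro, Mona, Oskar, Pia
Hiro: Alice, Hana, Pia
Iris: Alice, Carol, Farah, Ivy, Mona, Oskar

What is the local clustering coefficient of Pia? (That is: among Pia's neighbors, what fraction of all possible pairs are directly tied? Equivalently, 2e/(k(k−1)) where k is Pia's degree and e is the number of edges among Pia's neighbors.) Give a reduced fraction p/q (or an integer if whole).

8/15

Pia's neighbors: Farah, Hana, Hiro, Ivy, Mona, and Oskar (k = 6).
Possible neighbor pairs: C(6,2) = 15. Edges among them: Farah–Hana, Farah–Oskar, Hana–Hiro, Hana–Mona, Hana–Oskar, Ivy–Mona, Ivy–Oskar, Mona–Oskar → e = 8.
Clustering(Pia) = 8/15.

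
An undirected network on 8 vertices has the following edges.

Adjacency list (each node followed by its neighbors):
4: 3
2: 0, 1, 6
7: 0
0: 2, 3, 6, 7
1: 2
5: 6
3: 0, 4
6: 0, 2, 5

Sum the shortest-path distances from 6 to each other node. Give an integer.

12

Distances from 6: 0:1, 1:2, 2:1, 3:2, 4:3, 5:1, 7:2.
Sum = 1 + 2 + 1 + 2 + 3 + 1 + 2 = 12.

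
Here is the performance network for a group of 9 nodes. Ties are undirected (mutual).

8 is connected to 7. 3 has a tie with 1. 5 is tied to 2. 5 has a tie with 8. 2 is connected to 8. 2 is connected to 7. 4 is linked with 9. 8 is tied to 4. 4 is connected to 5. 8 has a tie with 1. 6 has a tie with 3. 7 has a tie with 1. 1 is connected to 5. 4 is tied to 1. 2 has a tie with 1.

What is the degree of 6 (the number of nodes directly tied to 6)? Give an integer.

6 is directly tied to 3. That is 1 neighbor, so the degree of 6 is 1.

1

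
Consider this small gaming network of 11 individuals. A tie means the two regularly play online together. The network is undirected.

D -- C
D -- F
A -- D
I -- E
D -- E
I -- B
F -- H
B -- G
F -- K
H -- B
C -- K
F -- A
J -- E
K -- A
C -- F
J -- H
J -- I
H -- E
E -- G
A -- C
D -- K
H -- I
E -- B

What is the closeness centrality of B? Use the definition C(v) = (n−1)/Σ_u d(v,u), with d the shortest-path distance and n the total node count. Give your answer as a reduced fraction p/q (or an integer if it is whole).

10/19

Distances from B: A:3, C:3, D:2, E:1, F:2, G:1, H:1, I:1, J:2, K:3. Sum = 19.
n = 11, so closeness = 10/19.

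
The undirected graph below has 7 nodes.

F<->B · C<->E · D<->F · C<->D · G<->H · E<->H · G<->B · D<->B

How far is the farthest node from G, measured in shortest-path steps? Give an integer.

3

Distances from G: B:1, C:3, D:2, E:2, F:2, H:1.
The largest is 3 (to C), so the eccentricity of G is 3.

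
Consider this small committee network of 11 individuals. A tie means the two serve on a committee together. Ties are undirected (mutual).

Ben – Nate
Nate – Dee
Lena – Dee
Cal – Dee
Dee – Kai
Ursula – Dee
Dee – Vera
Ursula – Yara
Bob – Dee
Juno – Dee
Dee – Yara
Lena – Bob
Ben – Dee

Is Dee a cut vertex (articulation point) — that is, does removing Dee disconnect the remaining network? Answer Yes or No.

Yes

Removing Dee leaves {Ursula and Yara} with no path to {Kai}, so the network splits into 7 components. Dee is a cut vertex.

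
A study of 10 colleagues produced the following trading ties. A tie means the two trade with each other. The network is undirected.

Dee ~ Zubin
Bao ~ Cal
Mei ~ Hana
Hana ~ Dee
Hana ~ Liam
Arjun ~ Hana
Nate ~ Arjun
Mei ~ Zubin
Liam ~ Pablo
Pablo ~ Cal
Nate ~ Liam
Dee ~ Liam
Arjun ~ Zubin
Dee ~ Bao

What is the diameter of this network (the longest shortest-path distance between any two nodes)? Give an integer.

4

Eccentricity of each node (its greatest distance to any other): Arjun:4, Bao:3, Cal:4, Dee:2, Hana:3, Liam:2, Mei:4, Nate:3, Pablo:3, Zubin:3.
The maximum eccentricity is 4, realized for instance by the pair Cal–Mei via Cal – Pablo – Liam – Hana – Mei. So the diameter is 4.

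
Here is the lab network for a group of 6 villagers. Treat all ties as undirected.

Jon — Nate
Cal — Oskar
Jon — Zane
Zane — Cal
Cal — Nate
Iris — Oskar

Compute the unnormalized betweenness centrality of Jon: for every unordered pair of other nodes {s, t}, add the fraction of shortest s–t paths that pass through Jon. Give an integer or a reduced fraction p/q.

Pairs whose geodesics pass through Jon — Zane–Nate: 1/2.
All other pairs contribute 0.
Summing the contributions gives betweenness(Jon) = 1/2.

1/2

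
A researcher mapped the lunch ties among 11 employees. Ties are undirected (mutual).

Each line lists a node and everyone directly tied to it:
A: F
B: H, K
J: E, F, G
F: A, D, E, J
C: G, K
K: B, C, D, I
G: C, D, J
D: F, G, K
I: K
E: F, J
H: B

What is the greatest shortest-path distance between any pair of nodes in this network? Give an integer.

Eccentricity of each node (its greatest distance to any other): A:5, B:4, C:4, D:3, E:5, F:4, G:4, H:5, I:4, J:5, K:3.
The maximum eccentricity is 5, realized for instance by the pair A–H via A – F – D – K – B – H. So the diameter is 5.

5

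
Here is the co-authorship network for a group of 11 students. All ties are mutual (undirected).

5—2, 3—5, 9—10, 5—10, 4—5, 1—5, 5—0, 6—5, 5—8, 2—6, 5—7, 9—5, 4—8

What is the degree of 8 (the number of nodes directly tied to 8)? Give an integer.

2

8 is directly tied to 4 and 5. That is 2 neighbors, so the degree of 8 is 2.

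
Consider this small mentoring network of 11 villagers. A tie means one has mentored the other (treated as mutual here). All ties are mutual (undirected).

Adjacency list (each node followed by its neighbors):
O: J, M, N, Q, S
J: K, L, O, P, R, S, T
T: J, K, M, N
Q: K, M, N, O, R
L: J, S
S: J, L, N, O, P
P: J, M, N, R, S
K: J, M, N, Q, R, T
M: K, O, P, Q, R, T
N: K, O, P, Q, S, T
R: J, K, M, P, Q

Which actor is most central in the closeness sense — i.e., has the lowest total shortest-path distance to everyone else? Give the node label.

J

Farness (sum of distances to all others) for each node — J:13, K:14, L:20, M:15, N:14, O:15, P:15, Q:16, R:15, S:15, T:16.
The smallest farness is 13, for J, so J has the highest closeness.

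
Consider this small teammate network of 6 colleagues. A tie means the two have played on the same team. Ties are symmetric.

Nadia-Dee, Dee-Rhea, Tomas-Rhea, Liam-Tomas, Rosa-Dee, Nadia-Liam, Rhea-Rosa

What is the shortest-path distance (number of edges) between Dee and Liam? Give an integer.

One shortest route is Dee – Nadia – Liam, which uses 2 edges, and Dee and Liam are not directly tied, so nothing shorter exists. So d(Dee,Liam) = 2.

2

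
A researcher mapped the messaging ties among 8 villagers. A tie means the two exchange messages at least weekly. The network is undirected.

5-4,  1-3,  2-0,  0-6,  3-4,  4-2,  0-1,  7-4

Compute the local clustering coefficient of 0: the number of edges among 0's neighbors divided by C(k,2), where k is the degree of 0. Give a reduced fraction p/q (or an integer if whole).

0

0's neighbors: 1, 2, and 6 (k = 3).
Possible neighbor pairs: C(3,2) = 3. Edges among them: none → e = 0.
Clustering(0) = 0/3 = 0.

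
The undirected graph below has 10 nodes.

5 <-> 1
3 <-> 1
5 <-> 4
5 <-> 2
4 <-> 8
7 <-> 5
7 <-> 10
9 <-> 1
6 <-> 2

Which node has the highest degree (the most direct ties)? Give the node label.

Degrees — 1:3, 2:2, 3:1, 4:2, 5:4, 6:1, 7:2, 8:1, 9:1, 10:1.
The maximum is 4, attained only by 5.

5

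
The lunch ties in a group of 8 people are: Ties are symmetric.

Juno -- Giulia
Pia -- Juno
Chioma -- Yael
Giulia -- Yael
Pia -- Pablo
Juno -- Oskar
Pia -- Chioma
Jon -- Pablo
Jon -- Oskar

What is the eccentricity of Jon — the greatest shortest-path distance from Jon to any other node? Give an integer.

4

Distances from Jon: Chioma:3, Giulia:3, Juno:2, Oskar:1, Pablo:1, Pia:2, Yael:4.
The largest is 4 (to Yael), so the eccentricity of Jon is 4.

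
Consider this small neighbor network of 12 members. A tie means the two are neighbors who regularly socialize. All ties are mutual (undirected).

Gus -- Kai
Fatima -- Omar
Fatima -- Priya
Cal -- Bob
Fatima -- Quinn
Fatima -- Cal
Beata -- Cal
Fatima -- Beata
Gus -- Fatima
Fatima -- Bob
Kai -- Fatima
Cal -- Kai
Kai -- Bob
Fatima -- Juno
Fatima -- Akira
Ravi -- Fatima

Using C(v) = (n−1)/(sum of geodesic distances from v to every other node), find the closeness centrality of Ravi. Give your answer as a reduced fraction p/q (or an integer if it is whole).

11/21

Distances from Ravi: Akira:2, Beata:2, Bob:2, Cal:2, Fatima:1, Gus:2, Juno:2, Kai:2, Omar:2, Priya:2, Quinn:2. Sum = 21.
n = 12, so closeness = 11/21.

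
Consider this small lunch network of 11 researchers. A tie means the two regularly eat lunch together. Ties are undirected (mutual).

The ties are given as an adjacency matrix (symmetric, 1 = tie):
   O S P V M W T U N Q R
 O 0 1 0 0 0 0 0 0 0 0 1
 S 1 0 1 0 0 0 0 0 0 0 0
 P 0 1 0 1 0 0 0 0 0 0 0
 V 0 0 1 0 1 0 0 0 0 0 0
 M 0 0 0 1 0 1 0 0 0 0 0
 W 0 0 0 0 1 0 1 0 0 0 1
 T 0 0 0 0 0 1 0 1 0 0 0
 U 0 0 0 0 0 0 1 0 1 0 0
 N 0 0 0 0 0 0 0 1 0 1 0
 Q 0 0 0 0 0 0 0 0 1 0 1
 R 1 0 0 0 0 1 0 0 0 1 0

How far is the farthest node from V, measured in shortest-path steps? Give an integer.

Distances from V: M:1, N:5, O:3, P:1, Q:4, R:3, S:2, T:3, U:4, W:2.
The largest is 5 (to N), so the eccentricity of V is 5.

5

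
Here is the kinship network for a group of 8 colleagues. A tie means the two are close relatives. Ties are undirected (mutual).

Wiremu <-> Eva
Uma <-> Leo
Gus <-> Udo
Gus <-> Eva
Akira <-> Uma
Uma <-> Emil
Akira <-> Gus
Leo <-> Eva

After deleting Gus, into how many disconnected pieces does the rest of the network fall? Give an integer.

2

Without Gus, the remaining ties split the others into: {Akira, Emil, Eva, Leo, Uma, Wiremu}; {Udo}.
That's 2 separate components.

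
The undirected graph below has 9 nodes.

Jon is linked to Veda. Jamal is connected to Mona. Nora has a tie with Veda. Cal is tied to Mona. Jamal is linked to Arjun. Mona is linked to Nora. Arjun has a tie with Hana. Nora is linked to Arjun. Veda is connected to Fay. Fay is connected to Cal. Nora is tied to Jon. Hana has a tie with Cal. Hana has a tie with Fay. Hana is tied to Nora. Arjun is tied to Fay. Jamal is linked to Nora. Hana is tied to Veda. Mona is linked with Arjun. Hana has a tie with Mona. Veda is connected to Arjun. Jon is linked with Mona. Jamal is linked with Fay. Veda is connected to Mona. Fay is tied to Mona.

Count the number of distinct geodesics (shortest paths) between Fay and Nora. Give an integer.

The shortest distance is 2. The length-2 paths are: Fay–Jamal–Nora; Fay–Hana–Nora; Fay–Mona–Nora; Fay–Arjun–Nora; Fay–Veda–Nora.
That gives 5 distinct shortest paths.

5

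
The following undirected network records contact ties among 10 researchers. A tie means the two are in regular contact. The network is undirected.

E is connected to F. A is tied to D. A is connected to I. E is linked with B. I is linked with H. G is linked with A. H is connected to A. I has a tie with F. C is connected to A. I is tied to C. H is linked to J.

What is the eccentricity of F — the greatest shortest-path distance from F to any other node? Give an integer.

3

Distances from F: A:2, B:2, C:2, D:3, E:1, G:3, H:2, I:1, J:3.
The largest is 3 (to J, G, and D), so the eccentricity of F is 3.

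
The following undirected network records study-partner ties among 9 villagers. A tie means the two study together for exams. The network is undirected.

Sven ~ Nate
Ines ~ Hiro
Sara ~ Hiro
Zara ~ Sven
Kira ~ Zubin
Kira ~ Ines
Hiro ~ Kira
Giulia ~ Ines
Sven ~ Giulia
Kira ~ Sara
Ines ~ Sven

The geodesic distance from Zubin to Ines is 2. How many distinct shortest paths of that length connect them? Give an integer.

1

The shortest distance is 2, and the only length-2 path is Zubin–Kira–Ines. So there is exactly 1 shortest path.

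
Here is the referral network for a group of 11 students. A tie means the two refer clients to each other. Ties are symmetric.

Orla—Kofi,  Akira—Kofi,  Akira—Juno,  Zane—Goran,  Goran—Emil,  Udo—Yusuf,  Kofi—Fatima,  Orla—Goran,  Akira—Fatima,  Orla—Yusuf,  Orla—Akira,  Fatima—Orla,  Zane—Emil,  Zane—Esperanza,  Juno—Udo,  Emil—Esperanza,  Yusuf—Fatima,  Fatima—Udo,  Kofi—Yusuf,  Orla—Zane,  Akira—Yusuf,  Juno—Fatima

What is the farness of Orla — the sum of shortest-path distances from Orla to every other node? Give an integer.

14

Distances from Orla: Akira:1, Emil:2, Esperanza:2, Fatima:1, Goran:1, Juno:2, Kofi:1, Udo:2, Yusuf:1, Zane:1.
Sum = 1 + 2 + 2 + 1 + 1 + 2 + 1 + 2 + 1 + 1 = 14.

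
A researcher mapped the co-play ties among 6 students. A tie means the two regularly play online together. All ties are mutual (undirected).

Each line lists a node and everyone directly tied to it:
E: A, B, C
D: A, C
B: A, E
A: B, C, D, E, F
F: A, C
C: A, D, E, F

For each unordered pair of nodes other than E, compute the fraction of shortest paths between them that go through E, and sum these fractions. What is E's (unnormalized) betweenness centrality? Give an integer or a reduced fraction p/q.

Pairs whose geodesics pass through E — B–C: 1/2.
All other pairs contribute 0.
Summing the contributions gives betweenness(E) = 1/2.

1/2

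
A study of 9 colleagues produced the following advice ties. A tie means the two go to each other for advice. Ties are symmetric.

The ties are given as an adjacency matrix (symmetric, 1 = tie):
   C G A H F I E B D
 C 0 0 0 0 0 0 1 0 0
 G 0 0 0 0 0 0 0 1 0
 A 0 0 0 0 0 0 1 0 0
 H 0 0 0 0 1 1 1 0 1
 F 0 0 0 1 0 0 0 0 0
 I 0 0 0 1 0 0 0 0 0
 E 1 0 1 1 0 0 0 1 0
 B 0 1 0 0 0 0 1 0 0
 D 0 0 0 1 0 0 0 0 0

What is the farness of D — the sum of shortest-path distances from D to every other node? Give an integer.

Distances from D: A:3, B:3, C:3, E:2, F:2, G:4, H:1, I:2.
Sum = 3 + 3 + 3 + 2 + 2 + 4 + 1 + 2 = 20.

20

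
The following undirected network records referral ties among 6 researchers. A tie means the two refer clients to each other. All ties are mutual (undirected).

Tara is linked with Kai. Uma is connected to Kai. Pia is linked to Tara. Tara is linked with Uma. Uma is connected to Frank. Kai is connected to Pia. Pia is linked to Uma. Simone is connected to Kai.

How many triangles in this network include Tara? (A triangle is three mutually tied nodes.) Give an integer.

Tara's neighbors: Kai, Pia, and Uma.
Neighbor pairs that are themselves tied: Tara–Kai–Pia; Tara–Kai–Uma; Tara–Pia–Uma. Each forms one triangle with Tara, for 3 in total.

3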